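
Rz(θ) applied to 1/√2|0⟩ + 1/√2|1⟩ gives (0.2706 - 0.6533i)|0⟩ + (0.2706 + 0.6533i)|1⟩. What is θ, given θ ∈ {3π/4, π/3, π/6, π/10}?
3π/4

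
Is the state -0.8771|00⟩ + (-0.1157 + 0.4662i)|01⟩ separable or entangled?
Separable

Writing the state as a|00⟩ + b|01⟩ + c|10⟩ + d|11⟩, it is a product state iff ad − bc = 0.
Here (a, b, c, d) = (-0.8771, (-0.1157 + 0.4662i), 0, 0): ad − bc = (-0.8771)(0) − (-0.1157 + 0.4662i)(0) = 0, so the state is separable.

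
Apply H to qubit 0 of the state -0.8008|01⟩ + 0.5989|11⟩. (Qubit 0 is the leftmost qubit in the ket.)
-0.1428|01⟩ - 0.9897|11⟩

H on qubit 0 mixes each pair of kets that differ only in qubit 0: amplitudes (a, b) of (|…0…⟩, |…1…⟩) become ((a + b)/√2, (a − b)/√2). Kets absent from the input have amplitude 0.
(|01⟩, |11⟩): (a, b) = (-0.8008, 0.5989) → (-0.1428, -0.9897)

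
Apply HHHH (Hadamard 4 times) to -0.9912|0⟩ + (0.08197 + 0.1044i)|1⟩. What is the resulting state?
-0.9912|0⟩ + (0.08197 + 0.1044i)|1⟩

H² = I, so an even number of Hadamards cancels: H^4 = I and the state is unchanged.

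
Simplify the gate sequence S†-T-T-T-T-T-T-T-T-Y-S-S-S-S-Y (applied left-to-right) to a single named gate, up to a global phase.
S†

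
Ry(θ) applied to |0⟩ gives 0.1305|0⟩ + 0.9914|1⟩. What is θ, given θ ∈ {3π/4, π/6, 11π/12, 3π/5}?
11π/12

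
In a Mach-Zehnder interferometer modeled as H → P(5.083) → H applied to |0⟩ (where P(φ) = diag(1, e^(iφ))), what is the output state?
(0.6811 - 0.4661i)|0⟩ + (0.3189 + 0.4661i)|1⟩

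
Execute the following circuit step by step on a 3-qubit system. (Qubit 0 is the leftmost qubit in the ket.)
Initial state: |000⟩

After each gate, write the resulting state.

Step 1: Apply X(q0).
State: |100⟩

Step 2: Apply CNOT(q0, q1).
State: |110⟩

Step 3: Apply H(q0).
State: 1/√2|010⟩ - 1/√2|110⟩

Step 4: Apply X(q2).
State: 1/√2|011⟩ - 1/√2|111⟩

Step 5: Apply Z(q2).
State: -1/√2|011⟩ + 1/√2|111⟩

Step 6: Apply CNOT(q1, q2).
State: -1/√2|010⟩ + 1/√2|110⟩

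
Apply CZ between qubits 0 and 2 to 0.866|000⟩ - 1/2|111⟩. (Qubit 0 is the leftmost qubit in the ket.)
0.866|000⟩ + 1/2|111⟩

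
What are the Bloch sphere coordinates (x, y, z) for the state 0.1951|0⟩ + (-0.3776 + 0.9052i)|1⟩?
(-0.1473, 0.3532, -0.9239)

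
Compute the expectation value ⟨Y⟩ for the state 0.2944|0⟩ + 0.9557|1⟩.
0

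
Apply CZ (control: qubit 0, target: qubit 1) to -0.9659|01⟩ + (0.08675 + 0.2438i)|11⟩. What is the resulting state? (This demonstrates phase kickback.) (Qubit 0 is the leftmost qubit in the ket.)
-0.9659|01⟩ + (-0.08675 - 0.2438i)|11⟩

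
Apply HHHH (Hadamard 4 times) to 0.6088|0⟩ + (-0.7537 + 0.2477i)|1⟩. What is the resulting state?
0.6088|0⟩ + (-0.7537 + 0.2477i)|1⟩

H² = I, so an even number of Hadamards cancels: H^4 = I and the state is unchanged.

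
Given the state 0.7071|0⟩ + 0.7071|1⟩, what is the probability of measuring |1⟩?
0.5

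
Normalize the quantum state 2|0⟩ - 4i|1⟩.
1/√5|0⟩ - 0.8944i|1⟩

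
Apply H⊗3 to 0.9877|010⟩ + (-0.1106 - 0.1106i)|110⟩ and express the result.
(0.3101 - 0.0391i)|000⟩ + (0.3101 - 0.0391i)|001⟩ + (-0.3101 + 0.0391i)|010⟩ + (-0.3101 + 0.0391i)|011⟩ + (0.3883 + 0.0391i)|100⟩ + (0.3883 + 0.0391i)|101⟩ + (-0.3883 - 0.0391i)|110⟩ + (-0.3883 - 0.0391i)|111⟩

H⊗3 gives amp(|y⟩) = (1/2√2) Σ_x (−1)^(x·y) amp(|x⟩), where x·y is the number of positions in which both x and y have a 1.
|000⟩: (0.9877 + (-0.1106 - 0.1106i))/(2√2) = (0.3101 - 0.0391i)
|001⟩: (0.9877 + (-0.1106 - 0.1106i))/(2√2) = (0.3101 - 0.0391i)
|010⟩: (-0.9877 - (-0.1106 - 0.1106i))/(2√2) = (-0.3101 + 0.0391i)
|011⟩: (-0.9877 - (-0.1106 - 0.1106i))/(2√2) = (-0.3101 + 0.0391i)
|100⟩: (0.9877 - (-0.1106 - 0.1106i))/(2√2) = (0.3883 + 0.0391i)
|101⟩: (0.9877 - (-0.1106 - 0.1106i))/(2√2) = (0.3883 + 0.0391i)
|110⟩: (-0.9877 + (-0.1106 - 0.1106i))/(2√2) = (-0.3883 - 0.0391i)
|111⟩: (-0.9877 + (-0.1106 - 0.1106i))/(2√2) = (-0.3883 - 0.0391i)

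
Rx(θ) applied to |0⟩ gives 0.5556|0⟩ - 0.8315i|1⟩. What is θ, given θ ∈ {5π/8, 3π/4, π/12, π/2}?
5π/8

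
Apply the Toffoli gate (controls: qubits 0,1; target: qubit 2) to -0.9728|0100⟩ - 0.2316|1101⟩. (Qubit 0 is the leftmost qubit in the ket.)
-0.9728|0100⟩ - 0.2316|1111⟩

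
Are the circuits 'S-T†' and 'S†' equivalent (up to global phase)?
No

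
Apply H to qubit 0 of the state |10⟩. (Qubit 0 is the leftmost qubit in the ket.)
1/√2|00⟩ - 1/√2|10⟩

H on qubit 0 mixes each pair of kets that differ only in qubit 0: amplitudes (a, b) of (|…0…⟩, |…1…⟩) become ((a + b)/√2, (a − b)/√2). Kets absent from the input have amplitude 0.
(|00⟩, |10⟩): (a, b) = (0, 1) → (1/√2, -1/√2)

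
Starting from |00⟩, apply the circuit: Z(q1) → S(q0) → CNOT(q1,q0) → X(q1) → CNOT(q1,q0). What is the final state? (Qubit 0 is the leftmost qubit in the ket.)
|11⟩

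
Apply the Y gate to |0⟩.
i|1⟩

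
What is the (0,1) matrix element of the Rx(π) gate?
-i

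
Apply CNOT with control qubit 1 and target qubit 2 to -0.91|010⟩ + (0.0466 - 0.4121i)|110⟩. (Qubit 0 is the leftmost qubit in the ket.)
-0.91|011⟩ + (0.0466 - 0.4121i)|111⟩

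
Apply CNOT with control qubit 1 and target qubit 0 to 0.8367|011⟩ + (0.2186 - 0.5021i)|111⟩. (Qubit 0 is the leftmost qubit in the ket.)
(0.2186 - 0.5021i)|011⟩ + 0.8367|111⟩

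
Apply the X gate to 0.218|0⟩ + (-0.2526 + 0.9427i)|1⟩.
(-0.2526 + 0.9427i)|0⟩ + 0.218|1⟩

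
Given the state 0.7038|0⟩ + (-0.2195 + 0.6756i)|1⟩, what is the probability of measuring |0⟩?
0.4953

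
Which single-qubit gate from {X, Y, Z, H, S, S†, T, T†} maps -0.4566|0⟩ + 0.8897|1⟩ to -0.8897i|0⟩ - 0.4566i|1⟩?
Y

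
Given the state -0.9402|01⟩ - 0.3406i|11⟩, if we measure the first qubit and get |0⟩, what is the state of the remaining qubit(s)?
-|1⟩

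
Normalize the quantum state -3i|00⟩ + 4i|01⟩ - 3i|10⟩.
-0.5145i|00⟩ + 0.686i|01⟩ - 0.5145i|10⟩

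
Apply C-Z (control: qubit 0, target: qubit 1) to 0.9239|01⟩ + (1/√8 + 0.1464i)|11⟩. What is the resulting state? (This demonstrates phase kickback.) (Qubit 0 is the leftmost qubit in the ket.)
0.9239|01⟩ + (-1/√8 - 0.1464i)|11⟩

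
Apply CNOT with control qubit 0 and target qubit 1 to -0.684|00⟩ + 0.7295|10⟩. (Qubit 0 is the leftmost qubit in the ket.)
-0.684|00⟩ + 0.7295|11⟩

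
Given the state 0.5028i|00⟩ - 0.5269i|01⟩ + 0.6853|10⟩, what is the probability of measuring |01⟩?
0.2776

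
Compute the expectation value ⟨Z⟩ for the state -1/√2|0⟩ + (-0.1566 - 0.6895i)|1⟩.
0.00006619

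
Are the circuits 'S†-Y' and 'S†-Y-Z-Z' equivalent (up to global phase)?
Yes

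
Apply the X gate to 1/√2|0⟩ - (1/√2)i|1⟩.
-(1/√2)i|0⟩ + 1/√2|1⟩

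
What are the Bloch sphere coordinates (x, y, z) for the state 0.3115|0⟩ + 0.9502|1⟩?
(0.592, 0, -0.8058)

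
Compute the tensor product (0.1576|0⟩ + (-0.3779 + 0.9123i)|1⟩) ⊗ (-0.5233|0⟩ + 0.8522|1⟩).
-0.08247|00⟩ + 0.1343|01⟩ + (0.1978 - 0.4774i)|10⟩ + (-0.322 + 0.7775i)|11⟩

amp(|b₁b₂…⟩) = product of the factor amplitudes for bits b₁, b₂, …; only kets whose every factor amplitude is nonzero survive.
|00⟩: (0.1576)(-0.5233) = -0.08247
|01⟩: (0.1576)(0.8522) = 0.1343
|10⟩: (-0.3779 + 0.9123i)(-0.5233) = (0.1978 - 0.4774i)
|11⟩: (-0.3779 + 0.9123i)(0.8522) = (-0.322 + 0.7775i)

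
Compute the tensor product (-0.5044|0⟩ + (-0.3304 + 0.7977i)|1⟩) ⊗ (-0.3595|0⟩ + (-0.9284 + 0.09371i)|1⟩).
0.1813|00⟩ + (0.4683 - 0.04727i)|01⟩ + (0.1188 - 0.2868i)|10⟩ + (0.232 - 0.7715i)|11⟩

amp(|b₁b₂…⟩) = product of the factor amplitudes for bits b₁, b₂, …; only kets whose every factor amplitude is nonzero survive.
|00⟩: (-0.5044)(-0.3595) = 0.1813
|01⟩: (-0.5044)(-0.9284 + 0.09371i) = (0.4683 - 0.04727i)
|10⟩: (-0.3304 + 0.7977i)(-0.3595) = (0.1188 - 0.2868i)
|11⟩: (-0.3304 + 0.7977i)(-0.9284 + 0.09371i) = (0.232 - 0.7715i)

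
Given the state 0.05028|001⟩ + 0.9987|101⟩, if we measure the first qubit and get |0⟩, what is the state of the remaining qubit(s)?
|01⟩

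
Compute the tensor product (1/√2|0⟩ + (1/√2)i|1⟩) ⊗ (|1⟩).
1/√2|01⟩ + (1/√2)i|11⟩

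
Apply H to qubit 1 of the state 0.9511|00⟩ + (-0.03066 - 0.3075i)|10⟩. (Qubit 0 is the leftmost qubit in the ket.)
0.6725|00⟩ + 0.6725|01⟩ + (-0.02168 - 0.2174i)|10⟩ + (-0.02168 - 0.2174i)|11⟩

H on qubit 1 mixes each pair of kets that differ only in qubit 1: amplitudes (a, b) of (|…0…⟩, |…1…⟩) become ((a + b)/√2, (a − b)/√2). Kets absent from the input have amplitude 0.
(|00⟩, |01⟩): (a, b) = (0.9511, 0) → (0.6725, 0.6725)
(|10⟩, |11⟩): (a, b) = ((-0.03066 - 0.3075i), 0) → ((-0.02168 - 0.2174i), (-0.02168 - 0.2174i))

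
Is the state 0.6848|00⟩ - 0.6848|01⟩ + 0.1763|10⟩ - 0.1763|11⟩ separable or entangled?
Separable

Writing the state as a|00⟩ + b|01⟩ + c|10⟩ + d|11⟩, it is a product state iff ad − bc = 0.
Here (a, b, c, d) = (0.6848, -0.6848, 0.1763, -0.1763): ad − bc = (0.6848)(-0.1763) − (-0.6848)(0.1763) = 0, so the state is separable.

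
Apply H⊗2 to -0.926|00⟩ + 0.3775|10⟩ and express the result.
-0.2743|00⟩ - 0.2743|01⟩ - 0.6518|10⟩ - 0.6518|11⟩

H⊗2 gives amp(|y⟩) = (1/2) Σ_x (−1)^(x·y) amp(|x⟩), where x·y is the number of positions in which both x and y have a 1.
|00⟩: (-0.926 + 0.3775)/2 = -0.2743
|01⟩: (-0.926 + 0.3775)/2 = -0.2743
|10⟩: (-0.926 - 0.3775)/2 = -0.6518
|11⟩: (-0.926 - 0.3775)/2 = -0.6518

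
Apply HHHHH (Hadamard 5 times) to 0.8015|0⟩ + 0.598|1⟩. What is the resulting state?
0.9896|0⟩ + 0.1439|1⟩

H² = I, so H^5 = H: a single Hadamard. With (a, b) = (0.8015, 0.598), H gives ((a + b)/√2, (a − b)/√2) = (0.9896, 0.1439).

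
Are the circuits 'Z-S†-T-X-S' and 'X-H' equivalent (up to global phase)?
No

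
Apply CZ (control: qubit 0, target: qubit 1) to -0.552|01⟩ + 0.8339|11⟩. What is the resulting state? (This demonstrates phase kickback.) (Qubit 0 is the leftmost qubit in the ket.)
-0.552|01⟩ - 0.8339|11⟩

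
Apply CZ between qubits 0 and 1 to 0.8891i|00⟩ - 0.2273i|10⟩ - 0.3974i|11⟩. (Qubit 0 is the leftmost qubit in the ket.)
0.8891i|00⟩ - 0.2273i|10⟩ + 0.3974i|11⟩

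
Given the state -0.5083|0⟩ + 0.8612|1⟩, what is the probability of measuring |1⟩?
0.7417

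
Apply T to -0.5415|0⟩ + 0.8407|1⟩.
-0.5415|0⟩ + (0.5945 + 0.5945i)|1⟩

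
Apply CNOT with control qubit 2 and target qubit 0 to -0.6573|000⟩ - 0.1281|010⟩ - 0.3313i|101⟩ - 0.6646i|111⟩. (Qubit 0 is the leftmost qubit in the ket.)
-0.6573|000⟩ - 0.3313i|001⟩ - 0.1281|010⟩ - 0.6646i|011⟩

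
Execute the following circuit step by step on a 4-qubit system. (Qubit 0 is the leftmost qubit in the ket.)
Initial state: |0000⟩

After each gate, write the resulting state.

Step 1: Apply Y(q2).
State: i|0010⟩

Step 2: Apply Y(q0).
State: -|1010⟩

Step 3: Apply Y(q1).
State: -i|1110⟩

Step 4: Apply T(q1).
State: (1/√2 - (1/√2)i)|1110⟩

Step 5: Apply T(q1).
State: |1110⟩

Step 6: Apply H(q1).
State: 1/√2|1010⟩ - 1/√2|1110⟩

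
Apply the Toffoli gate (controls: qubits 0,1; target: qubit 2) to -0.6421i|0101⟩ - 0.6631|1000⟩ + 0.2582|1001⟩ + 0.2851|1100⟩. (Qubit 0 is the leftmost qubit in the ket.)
-0.6421i|0101⟩ - 0.6631|1000⟩ + 0.2582|1001⟩ + 0.2851|1110⟩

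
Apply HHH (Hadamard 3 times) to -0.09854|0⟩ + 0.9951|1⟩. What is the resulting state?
0.634|0⟩ - 0.7733|1⟩

H² = I, so H^3 = H: a single Hadamard. With (a, b) = (-0.09854, 0.9951), H gives ((a + b)/√2, (a − b)/√2) = (0.634, -0.7733).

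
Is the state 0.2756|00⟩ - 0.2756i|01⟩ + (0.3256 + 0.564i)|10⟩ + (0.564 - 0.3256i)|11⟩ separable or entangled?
Separable

Writing the state as a|00⟩ + b|01⟩ + c|10⟩ + d|11⟩, it is a product state iff ad − bc = 0.
Here (a, b, c, d) = (0.2756, -0.2756i, (0.3256 + 0.564i), (0.564 - 0.3256i)): ad − bc = (0.2756)(0.564 - 0.3256i) − (-0.2756i)(0.3256 + 0.564i) = 0, so the state is separable.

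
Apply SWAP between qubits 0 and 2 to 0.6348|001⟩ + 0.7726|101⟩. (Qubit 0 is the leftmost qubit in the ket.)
0.6348|100⟩ + 0.7726|101⟩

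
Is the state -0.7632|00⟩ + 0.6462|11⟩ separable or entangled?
Entangled

Writing the state as a|00⟩ + b|01⟩ + c|10⟩ + d|11⟩, it is a product state iff ad − bc = 0.
Here (a, b, c, d) = (-0.7632, 0, 0, 0.6462): ad − bc = (-0.7632)(0.6462) − (0)(0) = -0.4932 ≠ 0, so the state is entangled.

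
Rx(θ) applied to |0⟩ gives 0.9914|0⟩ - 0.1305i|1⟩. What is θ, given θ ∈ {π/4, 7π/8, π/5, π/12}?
π/12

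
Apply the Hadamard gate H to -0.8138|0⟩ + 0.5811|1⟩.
-0.1645|0⟩ - 0.9863|1⟩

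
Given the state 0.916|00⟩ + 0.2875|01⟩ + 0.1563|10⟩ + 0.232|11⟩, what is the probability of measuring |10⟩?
0.02443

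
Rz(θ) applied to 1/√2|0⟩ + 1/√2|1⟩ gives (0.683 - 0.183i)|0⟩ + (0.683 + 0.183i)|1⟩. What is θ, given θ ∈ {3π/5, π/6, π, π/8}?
π/6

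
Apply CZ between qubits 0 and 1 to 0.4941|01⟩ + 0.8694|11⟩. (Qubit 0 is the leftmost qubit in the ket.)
0.4941|01⟩ - 0.8694|11⟩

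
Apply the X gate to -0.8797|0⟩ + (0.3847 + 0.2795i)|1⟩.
(0.3847 + 0.2795i)|0⟩ - 0.8797|1⟩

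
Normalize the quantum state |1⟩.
|1⟩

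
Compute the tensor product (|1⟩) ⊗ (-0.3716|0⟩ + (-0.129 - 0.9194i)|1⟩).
-0.3716|10⟩ + (-0.129 - 0.9194i)|11⟩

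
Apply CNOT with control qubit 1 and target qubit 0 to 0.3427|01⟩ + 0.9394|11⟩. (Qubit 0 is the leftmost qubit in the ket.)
0.9394|01⟩ + 0.3427|11⟩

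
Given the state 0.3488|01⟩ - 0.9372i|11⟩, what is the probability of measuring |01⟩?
0.1217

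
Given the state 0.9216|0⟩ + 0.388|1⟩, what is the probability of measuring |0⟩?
0.8493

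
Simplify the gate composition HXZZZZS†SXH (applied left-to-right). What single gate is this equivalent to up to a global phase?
I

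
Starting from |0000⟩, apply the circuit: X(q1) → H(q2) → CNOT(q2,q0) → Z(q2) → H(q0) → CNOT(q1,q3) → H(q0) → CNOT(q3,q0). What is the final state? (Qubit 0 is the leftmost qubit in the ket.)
-1/√2|0111⟩ + 1/√2|1101⟩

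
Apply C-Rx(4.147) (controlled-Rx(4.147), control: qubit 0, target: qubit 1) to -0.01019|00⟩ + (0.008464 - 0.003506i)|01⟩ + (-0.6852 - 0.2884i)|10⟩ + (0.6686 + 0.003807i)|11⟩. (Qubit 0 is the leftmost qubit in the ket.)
-0.01019|00⟩ + (0.008464 - 0.003506i)|01⟩ + (0.3335 - 0.4469i)|10⟩ + (-0.5748 + 0.5986i)|11⟩

C-Rx(4.147) leaves the control-|0⟩ kets |00⟩, |01⟩ unchanged and applies Rx(4.147) to qubit 1 on the control-|1⟩ pair (|10⟩, |11⟩).
Rx(4.147) = [[cos(θ/2), −i·sin(θ/2)], [−i·sin(θ/2), cos(θ/2)]]; θ = 4.147, cos(θ/2) ≈ -0.481796, sin(θ/2) ≈ 0.876283.
With a = amp(|10⟩) = (-0.6852 - 0.2884i) and b = amp(|11⟩) = (0.6686 + 0.003807i):
new amp(|10⟩) = (-0.481796)·a + (-0.876283i)·b = (0.3335 - 0.4469i)
new amp(|11⟩) = (-0.876283i)·a + (-0.481796)·b = (-0.5748 + 0.5986i)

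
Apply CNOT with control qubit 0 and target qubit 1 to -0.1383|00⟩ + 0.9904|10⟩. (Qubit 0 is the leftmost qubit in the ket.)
-0.1383|00⟩ + 0.9904|11⟩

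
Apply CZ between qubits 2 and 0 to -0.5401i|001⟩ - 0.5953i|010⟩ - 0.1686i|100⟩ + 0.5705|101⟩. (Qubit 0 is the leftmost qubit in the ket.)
-0.5401i|001⟩ - 0.5953i|010⟩ - 0.1686i|100⟩ - 0.5705|101⟩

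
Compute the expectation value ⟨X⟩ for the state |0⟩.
0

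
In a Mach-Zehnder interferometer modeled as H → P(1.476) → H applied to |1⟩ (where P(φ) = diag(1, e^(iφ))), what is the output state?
(0.4527 - 0.4978i)|0⟩ + (0.5473 + 0.4978i)|1⟩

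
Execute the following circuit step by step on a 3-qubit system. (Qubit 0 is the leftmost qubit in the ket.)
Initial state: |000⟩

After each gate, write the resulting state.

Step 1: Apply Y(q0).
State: i|100⟩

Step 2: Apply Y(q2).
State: -|101⟩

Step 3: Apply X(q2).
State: -|100⟩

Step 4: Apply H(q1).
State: -1/√2|100⟩ - 1/√2|110⟩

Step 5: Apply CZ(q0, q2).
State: -1/√2|100⟩ - 1/√2|110⟩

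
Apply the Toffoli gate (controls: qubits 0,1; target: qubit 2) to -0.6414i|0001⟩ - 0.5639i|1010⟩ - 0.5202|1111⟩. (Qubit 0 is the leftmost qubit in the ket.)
-0.6414i|0001⟩ - 0.5639i|1010⟩ - 0.5202|1101⟩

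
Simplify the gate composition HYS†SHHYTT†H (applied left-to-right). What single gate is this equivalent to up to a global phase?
I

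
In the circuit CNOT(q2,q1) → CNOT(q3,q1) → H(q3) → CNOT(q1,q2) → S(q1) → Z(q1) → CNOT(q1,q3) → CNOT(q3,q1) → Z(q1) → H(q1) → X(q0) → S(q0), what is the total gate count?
12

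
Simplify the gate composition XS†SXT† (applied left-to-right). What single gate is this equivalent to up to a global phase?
T†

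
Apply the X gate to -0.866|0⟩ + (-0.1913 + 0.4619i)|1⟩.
(-0.1913 + 0.4619i)|0⟩ - 0.866|1⟩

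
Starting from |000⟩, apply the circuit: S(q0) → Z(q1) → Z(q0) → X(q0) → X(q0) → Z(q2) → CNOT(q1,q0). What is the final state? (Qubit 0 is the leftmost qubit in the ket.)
|000⟩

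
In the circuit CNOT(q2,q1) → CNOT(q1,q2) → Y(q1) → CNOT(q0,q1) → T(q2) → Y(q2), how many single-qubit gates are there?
3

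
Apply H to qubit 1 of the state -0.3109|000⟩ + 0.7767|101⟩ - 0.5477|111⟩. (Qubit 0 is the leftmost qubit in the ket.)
-0.2198|000⟩ - 0.2198|010⟩ + 0.1619|101⟩ + 0.9365|111⟩

H on qubit 1 mixes each pair of kets that differ only in qubit 1: amplitudes (a, b) of (|…0…⟩, |…1…⟩) become ((a + b)/√2, (a − b)/√2). Kets absent from the input have amplitude 0.
(|000⟩, |010⟩): (a, b) = (-0.3109, 0) → (-0.2198, -0.2198)
(|101⟩, |111⟩): (a, b) = (0.7767, -0.5477) → (0.1619, 0.9365)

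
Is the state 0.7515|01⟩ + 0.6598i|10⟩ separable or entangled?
Entangled

Writing the state as a|00⟩ + b|01⟩ + c|10⟩ + d|11⟩, it is a product state iff ad − bc = 0.
Here (a, b, c, d) = (0, 0.7515, 0.6598i, 0): ad − bc = (0)(0) − (0.7515)(0.6598i) = -0.4958i ≠ 0, so the state is entangled.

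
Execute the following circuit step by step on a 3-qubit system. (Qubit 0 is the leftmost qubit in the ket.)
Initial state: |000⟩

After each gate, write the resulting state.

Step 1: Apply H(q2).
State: 1/√2|000⟩ + 1/√2|001⟩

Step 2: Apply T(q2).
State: 1/√2|000⟩ + (1/2 + (1/2)i)|001⟩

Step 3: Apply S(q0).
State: 1/√2|000⟩ + (1/2 + (1/2)i)|001⟩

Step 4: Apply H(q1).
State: 1/2|000⟩ + (1/√8 + (1/√8)i)|001⟩ + 1/2|010⟩ + (1/√8 + (1/√8)i)|011⟩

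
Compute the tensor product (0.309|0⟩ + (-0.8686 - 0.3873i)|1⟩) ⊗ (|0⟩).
0.309|00⟩ + (-0.8686 - 0.3873i)|10⟩

amp(|b₁b₂…⟩) = product of the factor amplitudes for bits b₁, b₂, …; only kets whose every factor amplitude is nonzero survive.
|00⟩: (0.309)(1) = 0.309
|10⟩: (-0.8686 - 0.3873i)(1) = (-0.8686 - 0.3873i)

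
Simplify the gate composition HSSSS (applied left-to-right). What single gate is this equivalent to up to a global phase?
H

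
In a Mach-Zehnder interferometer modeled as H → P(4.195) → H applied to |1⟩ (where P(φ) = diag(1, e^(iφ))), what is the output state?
(0.7473 + 0.4346i)|0⟩ + (0.2527 - 0.4346i)|1⟩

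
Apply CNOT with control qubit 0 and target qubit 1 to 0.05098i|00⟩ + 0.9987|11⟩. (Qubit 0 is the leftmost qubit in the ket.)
0.05098i|00⟩ + 0.9987|10⟩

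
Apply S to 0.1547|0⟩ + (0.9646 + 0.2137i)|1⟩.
0.1547|0⟩ + (-0.2137 + 0.9646i)|1⟩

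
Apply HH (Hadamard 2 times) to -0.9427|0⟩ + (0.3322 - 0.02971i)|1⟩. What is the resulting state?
-0.9427|0⟩ + (0.3322 - 0.02971i)|1⟩

H² = I, so an even number of Hadamards cancels: H^2 = I and the state is unchanged.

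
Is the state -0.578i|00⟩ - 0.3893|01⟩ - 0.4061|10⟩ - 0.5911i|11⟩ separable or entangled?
Entangled

Writing the state as a|00⟩ + b|01⟩ + c|10⟩ + d|11⟩, it is a product state iff ad − bc = 0.
Here (a, b, c, d) = (-0.578i, -0.3893, -0.4061, -0.5911i): ad − bc = (-0.578i)(-0.5911i) − (-0.3893)(-0.4061) = -0.4998 ≠ 0, so the state is entangled.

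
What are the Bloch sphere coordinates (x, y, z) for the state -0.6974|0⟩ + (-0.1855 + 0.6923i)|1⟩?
(0.2587, -0.9656, -0.02732)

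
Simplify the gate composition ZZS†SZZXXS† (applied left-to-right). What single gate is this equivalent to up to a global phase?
S†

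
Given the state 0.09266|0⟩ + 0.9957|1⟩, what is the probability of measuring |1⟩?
0.9914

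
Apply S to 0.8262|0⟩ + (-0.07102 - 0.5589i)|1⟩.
0.8262|0⟩ + (0.5589 - 0.07102i)|1⟩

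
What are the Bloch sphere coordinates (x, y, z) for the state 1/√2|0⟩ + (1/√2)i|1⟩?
(0, 1, 0)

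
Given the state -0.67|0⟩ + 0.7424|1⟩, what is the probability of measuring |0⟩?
0.4489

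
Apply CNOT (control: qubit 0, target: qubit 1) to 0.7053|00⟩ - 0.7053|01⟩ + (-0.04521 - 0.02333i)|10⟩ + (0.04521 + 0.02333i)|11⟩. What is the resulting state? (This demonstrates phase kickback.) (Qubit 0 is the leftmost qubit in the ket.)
0.7053|00⟩ - 0.7053|01⟩ + (0.04521 + 0.02333i)|10⟩ + (-0.04521 - 0.02333i)|11⟩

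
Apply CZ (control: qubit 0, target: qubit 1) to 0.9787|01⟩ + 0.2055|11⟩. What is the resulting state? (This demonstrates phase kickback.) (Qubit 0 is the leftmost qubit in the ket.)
0.9787|01⟩ - 0.2055|11⟩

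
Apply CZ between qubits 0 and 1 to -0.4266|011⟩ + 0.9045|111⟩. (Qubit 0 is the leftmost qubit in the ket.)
-0.4266|011⟩ - 0.9045|111⟩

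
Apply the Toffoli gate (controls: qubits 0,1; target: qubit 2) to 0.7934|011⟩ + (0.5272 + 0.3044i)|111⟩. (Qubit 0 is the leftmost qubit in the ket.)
0.7934|011⟩ + (0.5272 + 0.3044i)|110⟩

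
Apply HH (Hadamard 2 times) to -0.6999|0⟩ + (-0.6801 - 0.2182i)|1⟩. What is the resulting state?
-0.6999|0⟩ + (-0.6801 - 0.2182i)|1⟩

H² = I, so an even number of Hadamards cancels: H^2 = I and the state is unchanged.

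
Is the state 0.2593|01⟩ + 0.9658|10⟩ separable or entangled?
Entangled

Writing the state as a|00⟩ + b|01⟩ + c|10⟩ + d|11⟩, it is a product state iff ad − bc = 0.
Here (a, b, c, d) = (0, 0.2593, 0.9658, 0): ad − bc = (0)(0) − (0.2593)(0.9658) = -0.2504 ≠ 0, so the state is entangled.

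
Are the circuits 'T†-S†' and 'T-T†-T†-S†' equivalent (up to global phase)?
Yes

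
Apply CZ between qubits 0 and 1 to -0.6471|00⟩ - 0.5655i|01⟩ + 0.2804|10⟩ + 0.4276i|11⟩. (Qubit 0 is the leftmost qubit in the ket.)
-0.6471|00⟩ - 0.5655i|01⟩ + 0.2804|10⟩ - 0.4276i|11⟩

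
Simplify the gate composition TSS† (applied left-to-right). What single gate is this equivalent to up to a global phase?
T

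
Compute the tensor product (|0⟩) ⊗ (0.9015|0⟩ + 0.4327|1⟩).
0.9015|00⟩ + 0.4327|01⟩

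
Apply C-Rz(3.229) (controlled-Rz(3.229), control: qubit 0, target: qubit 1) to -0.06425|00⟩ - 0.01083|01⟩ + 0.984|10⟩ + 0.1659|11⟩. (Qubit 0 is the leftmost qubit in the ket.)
-0.06425|00⟩ - 0.01083|01⟩ + (-0.04299 - 0.9831i)|10⟩ + (-0.007248 + 0.1657i)|11⟩

C-Rz(3.229) leaves the control-|0⟩ kets |00⟩, |01⟩ unchanged and applies Rz(3.229) to qubit 1 on the control-|1⟩ pair (|10⟩, |11⟩).
Rz(3.229) = [[e^(−iθ/2), 0], [0, e^(iθ/2)]] with e^(±iθ/2) = cos(θ/2) ± i·sin(θ/2); θ = 3.229, cos(θ/2) ≈ -0.0436898, sin(θ/2) ≈ 0.999045.
With a = amp(|10⟩) = 0.984 and b = amp(|11⟩) = 0.1659:
new amp(|10⟩) = (-0.0436898 - 0.999045i)·a = (-0.04299 - 0.9831i)
new amp(|11⟩) = (-0.0436898 + 0.999045i)·b = (-0.007248 + 0.1657i)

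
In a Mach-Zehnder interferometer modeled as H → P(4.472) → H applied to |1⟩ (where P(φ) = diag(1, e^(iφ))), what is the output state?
(0.619 + 0.4856i)|0⟩ + (0.381 - 0.4856i)|1⟩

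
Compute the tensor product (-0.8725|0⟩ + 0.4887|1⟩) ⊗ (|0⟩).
-0.8725|00⟩ + 0.4887|10⟩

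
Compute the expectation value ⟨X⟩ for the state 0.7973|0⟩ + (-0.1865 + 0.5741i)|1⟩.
-0.2974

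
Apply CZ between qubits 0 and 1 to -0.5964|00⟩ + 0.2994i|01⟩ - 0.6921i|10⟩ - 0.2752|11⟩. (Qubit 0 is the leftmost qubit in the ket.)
-0.5964|00⟩ + 0.2994i|01⟩ - 0.6921i|10⟩ + 0.2752|11⟩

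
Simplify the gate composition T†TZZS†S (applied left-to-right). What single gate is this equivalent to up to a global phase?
I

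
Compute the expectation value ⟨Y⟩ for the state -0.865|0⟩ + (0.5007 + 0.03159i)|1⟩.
-0.05465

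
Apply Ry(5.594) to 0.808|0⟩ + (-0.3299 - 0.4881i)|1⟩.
(-0.6491 + 0.1649i)|0⟩ + (0.5835 + 0.4594i)|1⟩

Ry(5.594) = [[cos(θ/2), −sin(θ/2)], [sin(θ/2), cos(θ/2)]]; θ = 5.594, cos(θ/2) ≈ -0.941213, sin(θ/2) ≈ 0.337813.
With a = amp(|0⟩) = 0.808 and b = amp(|1⟩) = (-0.3299 - 0.4881i):
new amp(|0⟩) = (-0.941213)·a + (-0.337813)·b = (-0.6491 + 0.1649i)
new amp(|1⟩) = (0.337813)·a + (-0.941213)·b = (0.5835 + 0.4594i)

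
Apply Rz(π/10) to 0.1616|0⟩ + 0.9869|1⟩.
(0.1596 - 0.02528i)|0⟩ + (0.9747 + 0.1544i)|1⟩

Rz(π/10) = [[e^(−iθ/2), 0], [0, e^(iθ/2)]] with e^(±iθ/2) = cos(θ/2) ± i·sin(θ/2); θ = π/10, cos(θ/2) ≈ 0.987688, sin(θ/2) ≈ 0.156434.
With a = amp(|0⟩) = 0.1616 and b = amp(|1⟩) = 0.9869:
new amp(|0⟩) = (0.987688 - 0.156434i)·a = (0.1596 - 0.02528i)
new amp(|1⟩) = (0.987688 + 0.156434i)·b = (0.9747 + 0.1544i)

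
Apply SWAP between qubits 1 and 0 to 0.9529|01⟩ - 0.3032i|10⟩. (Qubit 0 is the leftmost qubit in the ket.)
-0.3032i|01⟩ + 0.9529|10⟩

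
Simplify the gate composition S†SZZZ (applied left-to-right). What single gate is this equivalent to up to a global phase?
Z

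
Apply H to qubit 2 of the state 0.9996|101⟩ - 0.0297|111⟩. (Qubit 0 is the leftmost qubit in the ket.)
0.7068|100⟩ - 0.7068|101⟩ - 0.021|110⟩ + 0.021|111⟩

H on qubit 2 mixes each pair of kets that differ only in qubit 2: amplitudes (a, b) of (|…0…⟩, |…1…⟩) become ((a + b)/√2, (a − b)/√2). Kets absent from the input have amplitude 0.
(|100⟩, |101⟩): (a, b) = (0, 0.9996) → (0.7068, -0.7068)
(|110⟩, |111⟩): (a, b) = (0, -0.0297) → (-0.021, 0.021)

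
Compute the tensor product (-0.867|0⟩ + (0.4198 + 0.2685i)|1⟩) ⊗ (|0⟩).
-0.867|00⟩ + (0.4198 + 0.2685i)|10⟩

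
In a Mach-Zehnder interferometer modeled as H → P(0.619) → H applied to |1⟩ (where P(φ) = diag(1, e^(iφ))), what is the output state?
(0.09277 - 0.2901i)|0⟩ + (0.9072 + 0.2901i)|1⟩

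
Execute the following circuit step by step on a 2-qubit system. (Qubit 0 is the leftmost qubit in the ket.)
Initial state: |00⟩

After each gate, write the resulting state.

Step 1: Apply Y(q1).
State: i|01⟩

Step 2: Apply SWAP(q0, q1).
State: i|10⟩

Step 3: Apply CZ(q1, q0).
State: i|10⟩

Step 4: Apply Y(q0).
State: |00⟩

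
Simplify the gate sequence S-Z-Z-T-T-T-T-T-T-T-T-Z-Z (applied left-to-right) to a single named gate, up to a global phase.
S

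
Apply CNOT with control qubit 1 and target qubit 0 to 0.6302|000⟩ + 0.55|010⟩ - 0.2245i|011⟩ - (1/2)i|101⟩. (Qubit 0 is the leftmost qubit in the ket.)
0.6302|000⟩ - (1/2)i|101⟩ + 0.55|110⟩ - 0.2245i|111⟩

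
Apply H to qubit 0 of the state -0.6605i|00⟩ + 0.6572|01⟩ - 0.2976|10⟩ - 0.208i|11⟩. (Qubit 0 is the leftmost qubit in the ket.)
(-0.2104 - 0.467i)|00⟩ + (0.4647 - 0.1471i)|01⟩ + (0.2104 - 0.467i)|10⟩ + (0.4647 + 0.1471i)|11⟩

H on qubit 0 mixes each pair of kets that differ only in qubit 0: amplitudes (a, b) of (|…0…⟩, |…1…⟩) become ((a + b)/√2, (a − b)/√2). Kets absent from the input have amplitude 0.
(|00⟩, |10⟩): (a, b) = (-0.6605i, -0.2976) → ((-0.2104 - 0.467i), (0.2104 - 0.467i))
(|01⟩, |11⟩): (a, b) = (0.6572, -0.208i) → ((0.4647 - 0.1471i), (0.4647 + 0.1471i))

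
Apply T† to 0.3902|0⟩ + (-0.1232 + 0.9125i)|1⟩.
0.3902|0⟩ + (0.5581 + 0.7324i)|1⟩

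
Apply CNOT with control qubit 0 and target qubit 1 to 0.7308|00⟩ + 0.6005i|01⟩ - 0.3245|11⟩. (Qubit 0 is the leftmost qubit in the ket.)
0.7308|00⟩ + 0.6005i|01⟩ - 0.3245|10⟩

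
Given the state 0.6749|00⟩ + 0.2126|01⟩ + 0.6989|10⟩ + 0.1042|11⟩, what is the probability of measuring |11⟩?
0.01086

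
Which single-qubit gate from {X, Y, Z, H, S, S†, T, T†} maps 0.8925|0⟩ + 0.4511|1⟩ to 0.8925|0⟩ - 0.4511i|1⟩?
S†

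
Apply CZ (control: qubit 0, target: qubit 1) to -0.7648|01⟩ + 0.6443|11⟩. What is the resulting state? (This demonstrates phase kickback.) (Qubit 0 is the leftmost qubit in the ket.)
-0.7648|01⟩ - 0.6443|11⟩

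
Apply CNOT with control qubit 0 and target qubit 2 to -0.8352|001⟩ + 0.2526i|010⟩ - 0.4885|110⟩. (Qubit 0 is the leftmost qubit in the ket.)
-0.8352|001⟩ + 0.2526i|010⟩ - 0.4885|111⟩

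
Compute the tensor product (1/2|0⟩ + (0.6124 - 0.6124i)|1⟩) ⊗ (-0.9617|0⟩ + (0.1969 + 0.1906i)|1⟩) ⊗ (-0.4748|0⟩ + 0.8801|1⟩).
0.2283|000⟩ - 0.4232|001⟩ + (-0.04674 - 0.04525i)|010⟩ + (0.08665 + 0.08387i)|011⟩ + (0.2796 - 0.2796i)|100⟩ + (-0.5183 + 0.5183i)|101⟩ + (-0.1127 + 0.001832i)|110⟩ + (0.2089 - 0.003396i)|111⟩

amp(|b₁b₂…⟩) = product of the factor amplitudes for bits b₁, b₂, …; only kets whose every factor amplitude is nonzero survive.
|000⟩: (1/2)(-0.9617)(-0.4748) = 0.2283
|001⟩: (1/2)(-0.9617)(0.8801) = -0.4232
|010⟩: (1/2)(0.1969 + 0.1906i)(-0.4748) = (-0.04674 - 0.04525i)
|011⟩: (1/2)(0.1969 + 0.1906i)(0.8801) = (0.08665 + 0.08387i)
|100⟩: (0.6124 - 0.6124i)(-0.9617)(-0.4748) = (0.2796 - 0.2796i)
|101⟩: (0.6124 - 0.6124i)(-0.9617)(0.8801) = (-0.5183 + 0.5183i)
|110⟩: (0.6124 - 0.6124i)(0.1969 + 0.1906i)(-0.4748) = (-0.1127 + 0.001832i)
|111⟩: (0.6124 - 0.6124i)(0.1969 + 0.1906i)(0.8801) = (0.2089 - 0.003396i)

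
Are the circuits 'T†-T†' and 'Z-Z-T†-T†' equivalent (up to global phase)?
Yes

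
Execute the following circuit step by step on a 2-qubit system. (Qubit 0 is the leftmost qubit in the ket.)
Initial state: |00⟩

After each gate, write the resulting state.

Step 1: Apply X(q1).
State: |01⟩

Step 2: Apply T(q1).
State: (1/√2 + (1/√2)i)|01⟩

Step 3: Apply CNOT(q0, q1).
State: (1/√2 + (1/√2)i)|01⟩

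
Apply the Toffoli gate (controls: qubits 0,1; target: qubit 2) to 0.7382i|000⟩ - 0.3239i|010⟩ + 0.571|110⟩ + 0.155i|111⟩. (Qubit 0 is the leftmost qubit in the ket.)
0.7382i|000⟩ - 0.3239i|010⟩ + 0.155i|110⟩ + 0.571|111⟩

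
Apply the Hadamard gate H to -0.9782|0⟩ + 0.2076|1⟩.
-0.5449|0⟩ - 0.8385|1⟩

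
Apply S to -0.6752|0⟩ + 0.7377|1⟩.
-0.6752|0⟩ + 0.7377i|1⟩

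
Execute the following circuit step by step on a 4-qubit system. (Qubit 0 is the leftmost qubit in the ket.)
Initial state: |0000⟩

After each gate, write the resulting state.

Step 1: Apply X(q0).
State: |1000⟩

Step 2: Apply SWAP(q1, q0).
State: |0100⟩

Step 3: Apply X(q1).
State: |0000⟩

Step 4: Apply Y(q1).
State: i|0100⟩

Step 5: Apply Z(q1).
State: -i|0100⟩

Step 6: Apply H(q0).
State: -(1/√2)i|0100⟩ - (1/√2)i|1100⟩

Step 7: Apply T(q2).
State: -(1/√2)i|0100⟩ - (1/√2)i|1100⟩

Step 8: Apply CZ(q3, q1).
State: -(1/√2)i|0100⟩ - (1/√2)i|1100⟩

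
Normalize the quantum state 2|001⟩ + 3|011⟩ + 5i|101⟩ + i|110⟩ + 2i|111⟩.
0.305|001⟩ + 0.4575|011⟩ + 0.7625i|101⟩ + 0.1525i|110⟩ + 0.305i|111⟩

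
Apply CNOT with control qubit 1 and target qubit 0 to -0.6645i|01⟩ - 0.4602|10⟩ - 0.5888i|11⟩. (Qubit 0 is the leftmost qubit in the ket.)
-0.5888i|01⟩ - 0.4602|10⟩ - 0.6645i|11⟩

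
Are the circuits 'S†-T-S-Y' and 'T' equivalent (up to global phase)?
No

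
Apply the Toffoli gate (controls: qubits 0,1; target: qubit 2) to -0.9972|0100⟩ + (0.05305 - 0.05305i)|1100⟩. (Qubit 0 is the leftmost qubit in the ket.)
-0.9972|0100⟩ + (0.05305 - 0.05305i)|1110⟩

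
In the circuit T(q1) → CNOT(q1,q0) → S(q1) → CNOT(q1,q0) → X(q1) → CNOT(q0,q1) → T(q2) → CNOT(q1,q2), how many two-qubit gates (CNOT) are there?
4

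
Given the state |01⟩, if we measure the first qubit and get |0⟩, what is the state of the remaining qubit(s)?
|1⟩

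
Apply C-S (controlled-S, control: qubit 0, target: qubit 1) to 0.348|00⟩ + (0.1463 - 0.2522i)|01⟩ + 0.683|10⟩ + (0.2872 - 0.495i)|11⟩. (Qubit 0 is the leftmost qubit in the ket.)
0.348|00⟩ + (0.1463 - 0.2522i)|01⟩ + 0.683|10⟩ + (0.495 + 0.2872i)|11⟩

C-S leaves the control-|0⟩ kets |00⟩, |01⟩ unchanged and applies S to qubit 1 on the control-|1⟩ pair (|10⟩, |11⟩).
S = [[1, 0], [0, i]].
With a = amp(|10⟩) = 0.683 and b = amp(|11⟩) = (0.2872 - 0.495i):
new amp(|10⟩) = (1)·a = 0.683
new amp(|11⟩) = (i)·b = (0.495 + 0.2872i)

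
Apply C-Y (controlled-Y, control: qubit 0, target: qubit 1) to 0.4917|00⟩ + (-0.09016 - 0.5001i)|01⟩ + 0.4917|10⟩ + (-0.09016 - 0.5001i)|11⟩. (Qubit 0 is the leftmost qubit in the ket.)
0.4917|00⟩ + (-0.09016 - 0.5001i)|01⟩ + (-0.5001 + 0.09016i)|10⟩ + 0.4917i|11⟩

C-Y leaves the control-|0⟩ kets |00⟩, |01⟩ unchanged and applies Y to qubit 1 on the control-|1⟩ pair (|10⟩, |11⟩).
Y = [[0, -i], [i, 0]].
With a = amp(|10⟩) = 0.4917 and b = amp(|11⟩) = (-0.09016 - 0.5001i):
new amp(|10⟩) = (-i)·b = (-0.5001 + 0.09016i)
new amp(|11⟩) = (i)·a = 0.4917i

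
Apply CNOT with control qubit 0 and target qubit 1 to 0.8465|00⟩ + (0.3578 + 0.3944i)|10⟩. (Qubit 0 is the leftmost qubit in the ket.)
0.8465|00⟩ + (0.3578 + 0.3944i)|11⟩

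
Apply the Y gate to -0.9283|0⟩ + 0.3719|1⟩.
-0.3719i|0⟩ - 0.9283i|1⟩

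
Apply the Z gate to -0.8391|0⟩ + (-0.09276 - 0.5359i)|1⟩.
-0.8391|0⟩ + (0.09276 + 0.5359i)|1⟩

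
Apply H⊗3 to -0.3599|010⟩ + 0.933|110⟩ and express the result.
0.2026|000⟩ + 0.2026|001⟩ - 0.2026|010⟩ - 0.2026|011⟩ - 0.4571|100⟩ - 0.4571|101⟩ + 0.4571|110⟩ + 0.4571|111⟩

H⊗3 gives amp(|y⟩) = (1/2√2) Σ_x (−1)^(x·y) amp(|x⟩), where x·y is the number of positions in which both x and y have a 1.
|000⟩: (-0.3599 + 0.933)/(2√2) = 0.2026
|001⟩: (-0.3599 + 0.933)/(2√2) = 0.2026
|010⟩: (0.3599 - 0.933)/(2√2) = -0.2026
|011⟩: (0.3599 - 0.933)/(2√2) = -0.2026
|100⟩: (-0.3599 - 0.933)/(2√2) = -0.4571
|101⟩: (-0.3599 - 0.933)/(2√2) = -0.4571
|110⟩: (0.3599 + 0.933)/(2√2) = 0.4571
|111⟩: (0.3599 + 0.933)/(2√2) = 0.4571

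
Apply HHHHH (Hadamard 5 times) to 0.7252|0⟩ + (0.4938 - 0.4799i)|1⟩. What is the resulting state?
(0.862 - 0.3393i)|0⟩ + (0.1636 + 0.3393i)|1⟩

H² = I, so H^5 = H: a single Hadamard. With (a, b) = (0.7252, (0.4938 - 0.4799i)), H gives ((a + b)/√2, (a − b)/√2) = ((0.862 - 0.3393i), (0.1636 + 0.3393i)).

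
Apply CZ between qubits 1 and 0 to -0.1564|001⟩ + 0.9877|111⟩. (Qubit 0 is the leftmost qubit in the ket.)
-0.1564|001⟩ - 0.9877|111⟩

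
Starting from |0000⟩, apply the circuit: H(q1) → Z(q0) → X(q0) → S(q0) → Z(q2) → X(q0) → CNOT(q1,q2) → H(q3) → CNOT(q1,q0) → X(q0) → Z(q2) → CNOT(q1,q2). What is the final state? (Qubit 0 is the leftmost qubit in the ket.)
-(1/2)i|0100⟩ - (1/2)i|0101⟩ + (1/2)i|1000⟩ + (1/2)i|1001⟩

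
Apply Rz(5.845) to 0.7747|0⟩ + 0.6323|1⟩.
(-0.7562 - 0.1684i)|0⟩ + (-0.6172 + 0.1374i)|1⟩

Rz(5.845) = [[e^(−iθ/2), 0], [0, e^(iθ/2)]] with e^(±iθ/2) = cos(θ/2) ± i·sin(θ/2); θ = 5.845, cos(θ/2) ≈ -0.976095, sin(θ/2) ≈ 0.217344.
With a = amp(|0⟩) = 0.7747 and b = amp(|1⟩) = 0.6323:
new amp(|0⟩) = (-0.976095 - 0.217344i)·a = (-0.7562 - 0.1684i)
new amp(|1⟩) = (-0.976095 + 0.217344i)·b = (-0.6172 + 0.1374i)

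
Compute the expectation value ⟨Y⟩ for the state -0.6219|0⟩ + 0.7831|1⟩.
0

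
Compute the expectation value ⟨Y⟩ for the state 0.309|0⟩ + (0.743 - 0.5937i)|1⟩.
-0.3669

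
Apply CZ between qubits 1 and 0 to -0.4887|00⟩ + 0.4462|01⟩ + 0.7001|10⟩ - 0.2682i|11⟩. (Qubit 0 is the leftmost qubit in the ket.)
-0.4887|00⟩ + 0.4462|01⟩ + 0.7001|10⟩ + 0.2682i|11⟩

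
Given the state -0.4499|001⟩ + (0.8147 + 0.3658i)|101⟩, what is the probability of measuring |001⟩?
0.2024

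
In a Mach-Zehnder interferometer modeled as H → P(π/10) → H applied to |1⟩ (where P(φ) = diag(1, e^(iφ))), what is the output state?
(0.02447 - 0.1545i)|0⟩ + (0.9755 + 0.1545i)|1⟩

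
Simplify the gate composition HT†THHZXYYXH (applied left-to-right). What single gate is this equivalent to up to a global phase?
X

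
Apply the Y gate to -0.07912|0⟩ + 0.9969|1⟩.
-0.9969i|0⟩ - 0.07912i|1⟩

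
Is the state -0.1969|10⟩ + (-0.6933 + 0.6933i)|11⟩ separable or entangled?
Separable

Writing the state as a|00⟩ + b|01⟩ + c|10⟩ + d|11⟩, it is a product state iff ad − bc = 0.
Here (a, b, c, d) = (0, 0, -0.1969, (-0.6933 + 0.6933i)): ad − bc = (0)(-0.6933 + 0.6933i) − (0)(-0.1969) = 0, so the state is separable.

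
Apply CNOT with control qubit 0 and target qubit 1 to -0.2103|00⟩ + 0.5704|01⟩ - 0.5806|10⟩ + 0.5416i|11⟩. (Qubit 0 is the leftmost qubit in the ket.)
-0.2103|00⟩ + 0.5704|01⟩ + 0.5416i|10⟩ - 0.5806|11⟩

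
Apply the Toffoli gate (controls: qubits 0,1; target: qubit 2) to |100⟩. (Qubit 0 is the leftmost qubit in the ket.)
|100⟩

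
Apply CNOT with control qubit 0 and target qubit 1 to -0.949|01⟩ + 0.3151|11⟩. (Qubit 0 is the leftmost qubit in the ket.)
-0.949|01⟩ + 0.3151|10⟩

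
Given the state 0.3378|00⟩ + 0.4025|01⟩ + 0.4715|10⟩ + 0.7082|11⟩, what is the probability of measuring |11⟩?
0.5015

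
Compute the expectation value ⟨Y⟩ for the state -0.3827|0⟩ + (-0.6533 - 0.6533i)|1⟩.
0.5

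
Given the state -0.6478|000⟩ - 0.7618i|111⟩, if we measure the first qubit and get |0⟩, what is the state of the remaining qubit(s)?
-|00⟩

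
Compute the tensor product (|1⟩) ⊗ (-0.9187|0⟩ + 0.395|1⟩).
-0.9187|10⟩ + 0.395|11⟩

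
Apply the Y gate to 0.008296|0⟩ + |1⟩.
-i|0⟩ + 0.008296i|1⟩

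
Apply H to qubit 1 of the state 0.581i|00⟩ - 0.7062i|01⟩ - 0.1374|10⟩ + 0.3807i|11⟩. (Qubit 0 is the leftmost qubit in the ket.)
-0.08853i|00⟩ + 0.9102i|01⟩ + (-0.09716 + 0.2692i)|10⟩ + (-0.09716 - 0.2692i)|11⟩

H on qubit 1 mixes each pair of kets that differ only in qubit 1: amplitudes (a, b) of (|…0…⟩, |…1…⟩) become ((a + b)/√2, (a − b)/√2). Kets absent from the input have amplitude 0.
(|00⟩, |01⟩): (a, b) = (0.581i, -0.7062i) → (-0.08853i, 0.9102i)
(|10⟩, |11⟩): (a, b) = (-0.1374, 0.3807i) → ((-0.09716 + 0.2692i), (-0.09716 - 0.2692i))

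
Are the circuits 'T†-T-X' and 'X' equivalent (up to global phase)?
Yes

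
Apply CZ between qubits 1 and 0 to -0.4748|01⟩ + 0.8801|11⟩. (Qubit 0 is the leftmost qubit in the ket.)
-0.4748|01⟩ - 0.8801|11⟩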